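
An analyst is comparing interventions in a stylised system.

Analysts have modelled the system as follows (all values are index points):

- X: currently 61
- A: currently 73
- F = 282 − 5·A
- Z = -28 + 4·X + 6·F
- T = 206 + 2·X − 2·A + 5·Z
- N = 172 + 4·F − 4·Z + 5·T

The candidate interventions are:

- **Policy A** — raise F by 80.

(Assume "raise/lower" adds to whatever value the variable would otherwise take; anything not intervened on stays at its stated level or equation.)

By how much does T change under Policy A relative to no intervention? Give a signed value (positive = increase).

Baseline:
  X = 61
  A = 73
  F = 282 − 5·73 = -83
  Z = -28 + 4·61 + 6·(-83) = -282
  T = 206 + 2·61 − 2·73 + 5·(-282) = -1228
Policy A (F + 80):
  X = 61
  A = 73
  F = 282 − 5·73 (+80 from intervention) = -3
  Z = -28 + 4·61 + 6·(-3) = 198
  T = 206 + 2·61 − 2·73 + 5·198 = 1172
Change in T: 1172 − (-1228) = 2400

2400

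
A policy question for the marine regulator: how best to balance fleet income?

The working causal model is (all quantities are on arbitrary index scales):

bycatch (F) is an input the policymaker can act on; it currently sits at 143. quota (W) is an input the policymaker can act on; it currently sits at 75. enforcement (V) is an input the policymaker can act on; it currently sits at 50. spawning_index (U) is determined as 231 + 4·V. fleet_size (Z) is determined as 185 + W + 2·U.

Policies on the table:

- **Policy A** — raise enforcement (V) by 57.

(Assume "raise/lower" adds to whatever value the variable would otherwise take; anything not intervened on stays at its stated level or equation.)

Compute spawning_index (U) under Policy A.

659

Policy A (V + 57):
  V = 50 + 57 = 107
  U = 231 + 4·107 = 659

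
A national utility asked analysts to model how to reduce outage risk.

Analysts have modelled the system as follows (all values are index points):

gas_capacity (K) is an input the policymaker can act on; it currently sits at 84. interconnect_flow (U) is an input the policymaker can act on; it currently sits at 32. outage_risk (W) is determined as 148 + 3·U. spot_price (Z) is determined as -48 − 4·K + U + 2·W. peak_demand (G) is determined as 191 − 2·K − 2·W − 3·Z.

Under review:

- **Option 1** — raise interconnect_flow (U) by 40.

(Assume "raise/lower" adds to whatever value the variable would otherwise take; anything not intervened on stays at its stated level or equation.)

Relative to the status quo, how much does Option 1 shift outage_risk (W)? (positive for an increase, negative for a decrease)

120

Baseline:
  U = 32
  W = 148 + 3·32 = 244
Option 1 (U + 40):
  U = 32 + 40 = 72
  W = 148 + 3·72 = 364
Change in W: 364 − 244 = 120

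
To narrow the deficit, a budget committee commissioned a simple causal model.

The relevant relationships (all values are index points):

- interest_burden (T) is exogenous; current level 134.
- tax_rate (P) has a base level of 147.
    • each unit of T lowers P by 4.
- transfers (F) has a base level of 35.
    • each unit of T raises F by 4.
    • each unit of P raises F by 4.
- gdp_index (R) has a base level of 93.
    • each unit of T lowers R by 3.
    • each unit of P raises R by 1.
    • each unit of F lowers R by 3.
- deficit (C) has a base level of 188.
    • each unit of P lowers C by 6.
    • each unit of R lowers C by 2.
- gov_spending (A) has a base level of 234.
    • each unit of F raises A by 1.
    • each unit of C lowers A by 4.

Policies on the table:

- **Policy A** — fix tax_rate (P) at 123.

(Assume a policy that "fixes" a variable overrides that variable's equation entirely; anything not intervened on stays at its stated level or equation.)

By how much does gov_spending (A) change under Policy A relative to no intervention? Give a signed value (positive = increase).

Baseline:
  T = 134
  P = 147 − 4·134 = -389
  F = 35 + 4·134 + 4·(-389) = -985
  R = 93 − 3·134 + (-389) − 3·(-985) = 2257
  C = 188 − 6·(-389) − 2·2257 = -1992
  A = 234 + (-985) − 4·(-1992) = 7217
Policy A (P := 123):
  T = 134
  P = 123
  F = 35 + 4·134 + 4·123 = 1063
  R = 93 − 3·134 + 123 − 3·1063 = -3375
  C = 188 − 6·123 − 2·(-3375) = 6200
  A = 234 + 1063 − 4·6200 = -23503
Change in A: -23503 − 7217 = -30720

-30720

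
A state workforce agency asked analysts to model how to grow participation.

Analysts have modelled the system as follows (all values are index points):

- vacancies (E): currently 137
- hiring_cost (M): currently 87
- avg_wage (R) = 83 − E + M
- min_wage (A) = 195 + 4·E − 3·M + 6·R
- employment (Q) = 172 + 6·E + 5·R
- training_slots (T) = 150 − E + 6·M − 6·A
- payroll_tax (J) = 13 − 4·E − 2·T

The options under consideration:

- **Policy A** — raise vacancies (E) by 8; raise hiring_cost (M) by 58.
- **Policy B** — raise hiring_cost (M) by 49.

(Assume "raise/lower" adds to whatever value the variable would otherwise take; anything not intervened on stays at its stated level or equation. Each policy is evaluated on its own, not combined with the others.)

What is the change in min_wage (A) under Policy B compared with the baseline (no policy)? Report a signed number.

147

Baseline:
  E = 137
  M = 87
  R = 83 − 137 + 87 = 33
  A = 195 + 4·137 − 3·87 + 6·33 = 680
Policy B (M + 49):
  E = 137
  M = 87 + 49 = 136
  R = 83 − 137 + 136 = 82
  A = 195 + 4·137 − 3·136 + 6·82 = 827
Change in A: 827 − 680 = 147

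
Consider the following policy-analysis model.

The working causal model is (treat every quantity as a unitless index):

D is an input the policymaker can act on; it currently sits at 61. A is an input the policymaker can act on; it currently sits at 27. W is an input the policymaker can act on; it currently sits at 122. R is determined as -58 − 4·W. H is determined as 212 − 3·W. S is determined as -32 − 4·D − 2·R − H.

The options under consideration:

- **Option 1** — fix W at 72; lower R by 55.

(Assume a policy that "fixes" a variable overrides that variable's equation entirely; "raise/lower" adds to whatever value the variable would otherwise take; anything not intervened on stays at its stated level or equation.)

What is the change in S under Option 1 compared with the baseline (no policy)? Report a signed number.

-440

Baseline:
  D = 61
  W = 122
  R = -58 − 4·122 = -546
  H = 212 − 3·122 = -154
  S = -32 − 4·61 − 2·(-546) − (-154) = 970
Option 1 (W := 72, R − 55):
  D = 61
  W = 72
  R = -58 − 4·72 (−55 from intervention) = -401
  H = 212 − 3·72 = -4
  S = -32 − 4·61 − 2·(-401) − (-4) = 530
Change in S: 530 − 970 = -440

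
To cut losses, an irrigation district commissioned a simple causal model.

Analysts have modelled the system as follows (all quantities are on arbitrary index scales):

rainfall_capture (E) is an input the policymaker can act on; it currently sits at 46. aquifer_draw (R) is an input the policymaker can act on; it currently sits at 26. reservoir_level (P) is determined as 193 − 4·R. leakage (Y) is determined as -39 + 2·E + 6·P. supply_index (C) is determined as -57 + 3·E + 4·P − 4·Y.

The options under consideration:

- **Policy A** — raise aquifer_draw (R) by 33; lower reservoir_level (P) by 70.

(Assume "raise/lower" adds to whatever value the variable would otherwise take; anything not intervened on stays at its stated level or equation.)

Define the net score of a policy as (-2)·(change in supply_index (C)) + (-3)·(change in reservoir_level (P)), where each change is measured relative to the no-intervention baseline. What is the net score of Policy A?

Baseline:
  E = 46
  R = 26
  P = 193 − 4·26 = 89
  Y = -39 + 2·46 + 6·89 = 587
  C = -57 + 3·46 + 4·89 − 4·587 = -1911
Policy A (R + 33, P − 70):
  E = 46
  R = 26 + 33 = 59
  P = 193 − 4·59 (−70 from intervention) = -113
  Y = -39 + 2·46 + 6·(-113) = -625
  C = -57 + 3·46 + 4·(-113) − 4·(-625) = 2129
ΔC = 2129 − (-1911) = 4040; ΔP = -113 − 89 = -202
Score = (-2)·4040 + (-3)·(-202) = -7474

-7474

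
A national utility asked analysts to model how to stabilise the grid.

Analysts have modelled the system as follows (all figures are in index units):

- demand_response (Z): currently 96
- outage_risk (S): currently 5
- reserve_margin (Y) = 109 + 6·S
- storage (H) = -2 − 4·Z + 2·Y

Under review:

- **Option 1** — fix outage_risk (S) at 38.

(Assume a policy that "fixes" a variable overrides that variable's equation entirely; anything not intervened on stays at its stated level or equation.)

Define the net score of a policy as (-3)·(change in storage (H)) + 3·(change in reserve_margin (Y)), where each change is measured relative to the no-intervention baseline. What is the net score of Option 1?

-594

Baseline:
  Z = 96
  S = 5
  Y = 109 + 6·5 = 139
  H = -2 − 4·96 + 2·139 = -108
Option 1 (S := 38):
  Z = 96
  S = 38
  Y = 109 + 6·38 = 337
  H = -2 − 4·96 + 2·337 = 288
ΔH = 288 − (-108) = 396; ΔY = 337 − 139 = 198
Score = (-3)·396 + 3·198 = -594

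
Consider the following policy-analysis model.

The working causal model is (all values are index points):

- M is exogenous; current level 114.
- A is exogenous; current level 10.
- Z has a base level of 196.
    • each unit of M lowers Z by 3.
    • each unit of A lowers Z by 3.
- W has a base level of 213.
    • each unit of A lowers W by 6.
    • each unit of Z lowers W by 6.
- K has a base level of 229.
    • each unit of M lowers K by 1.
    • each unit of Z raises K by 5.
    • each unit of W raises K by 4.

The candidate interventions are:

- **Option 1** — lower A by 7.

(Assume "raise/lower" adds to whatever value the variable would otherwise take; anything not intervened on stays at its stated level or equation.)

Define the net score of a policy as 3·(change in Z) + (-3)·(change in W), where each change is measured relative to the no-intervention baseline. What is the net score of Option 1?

315

Baseline:
  M = 114
  A = 10
  Z = 196 − 3·114 − 3·10 = -176
  W = 213 − 6·10 − 6·(-176) = 1209
Option 1 (A − 7):
  M = 114
  A = 10 − 7 = 3
  Z = 196 − 3·114 − 3·3 = -155
  W = 213 − 6·3 − 6·(-155) = 1125
ΔZ = -155 − (-176) = 21; ΔW = 1125 − 1209 = -84
Score = 3·21 + (-3)·(-84) = 315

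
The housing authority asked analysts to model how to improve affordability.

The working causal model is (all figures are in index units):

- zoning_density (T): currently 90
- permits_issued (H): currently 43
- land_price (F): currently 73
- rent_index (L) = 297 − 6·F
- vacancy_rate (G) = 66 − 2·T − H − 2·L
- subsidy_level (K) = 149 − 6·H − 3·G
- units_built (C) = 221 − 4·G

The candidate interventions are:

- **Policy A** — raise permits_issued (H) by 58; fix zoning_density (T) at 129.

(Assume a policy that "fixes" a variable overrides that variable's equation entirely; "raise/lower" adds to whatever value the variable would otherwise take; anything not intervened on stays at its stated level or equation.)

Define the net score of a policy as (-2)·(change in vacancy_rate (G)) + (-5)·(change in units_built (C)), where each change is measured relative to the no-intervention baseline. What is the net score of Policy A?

Baseline:
  T = 90
  H = 43
  F = 73
  L = 297 − 6·73 = -141
  G = 66 − 2·90 − 43 − 2·(-141) = 125
  C = 221 − 4·125 = -279
Policy A (H + 58, T := 129):
  T = 129
  H = 43 + 58 = 101
  F = 73
  L = 297 − 6·73 = -141
  G = 66 − 2·129 − 101 − 2·(-141) = -11
  C = 221 − 4·(-11) = 265
ΔG = -11 − 125 = -136; ΔC = 265 − (-279) = 544
Score = (-2)·(-136) + (-5)·544 = -2448

-2448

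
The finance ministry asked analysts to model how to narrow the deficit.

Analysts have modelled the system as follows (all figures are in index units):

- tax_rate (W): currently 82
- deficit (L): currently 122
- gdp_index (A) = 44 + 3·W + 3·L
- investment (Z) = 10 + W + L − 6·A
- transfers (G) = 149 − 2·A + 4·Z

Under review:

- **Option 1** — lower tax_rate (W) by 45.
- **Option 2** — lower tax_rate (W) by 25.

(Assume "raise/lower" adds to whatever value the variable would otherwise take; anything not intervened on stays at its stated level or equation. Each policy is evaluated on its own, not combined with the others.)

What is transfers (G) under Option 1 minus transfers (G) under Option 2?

Option 1 (W − 45):
  W = 82 − 45 = 37
  L = 122
  A = 44 + 3·37 + 3·122 = 521
  Z = 10 + 37 + 122 − 6·521 = -2957
  G = 149 − 2·521 + 4·(-2957) = -12721
Option 2 (W − 25):
  W = 82 − 25 = 57
  L = 122
  A = 44 + 3·57 + 3·122 = 581
  Z = 10 + 57 + 122 − 6·581 = -3297
  G = 149 − 2·581 + 4·(-3297) = -14201
G: -12721 − (-14201) = 1480

1480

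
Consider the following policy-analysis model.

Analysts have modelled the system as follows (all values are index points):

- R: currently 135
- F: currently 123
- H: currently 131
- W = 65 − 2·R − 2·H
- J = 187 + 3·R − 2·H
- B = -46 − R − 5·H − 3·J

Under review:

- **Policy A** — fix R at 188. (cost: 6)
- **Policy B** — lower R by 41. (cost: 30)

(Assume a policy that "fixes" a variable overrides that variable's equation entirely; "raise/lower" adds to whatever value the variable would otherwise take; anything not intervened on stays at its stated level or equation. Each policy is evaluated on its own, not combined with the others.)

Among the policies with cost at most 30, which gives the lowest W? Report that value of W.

Policy A (R := 188):
  R = 188
  H = 131
  W = 65 − 2·188 − 2·131 = -573
Policy B (R − 41):
  R = 135 − 41 = 94
  H = 131
  W = 65 − 2·94 − 2·131 = -385
Comparing — Policy A: W=-573, Policy B: W=-385. Lowest is -573 (Policy A).

-573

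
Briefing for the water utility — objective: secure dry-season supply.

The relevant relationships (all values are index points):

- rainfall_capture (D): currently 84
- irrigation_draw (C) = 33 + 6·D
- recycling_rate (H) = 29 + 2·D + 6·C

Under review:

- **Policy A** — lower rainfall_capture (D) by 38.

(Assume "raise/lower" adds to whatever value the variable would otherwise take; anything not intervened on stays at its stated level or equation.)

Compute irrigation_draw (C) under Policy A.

Policy A (D − 38):
  D = 84 − 38 = 46
  C = 33 + 6·46 = 309

309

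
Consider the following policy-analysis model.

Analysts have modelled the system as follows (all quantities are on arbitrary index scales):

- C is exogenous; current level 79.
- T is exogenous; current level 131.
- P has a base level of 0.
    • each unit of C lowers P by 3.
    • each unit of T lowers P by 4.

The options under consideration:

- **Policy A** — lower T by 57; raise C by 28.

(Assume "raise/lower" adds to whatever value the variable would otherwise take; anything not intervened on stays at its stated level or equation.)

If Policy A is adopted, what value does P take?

-617

Policy A (T − 57, C + 28):
  C = 79 + 28 = 107
  T = 131 − 57 = 74
  P = 0 − 3·107 − 4·74 = -617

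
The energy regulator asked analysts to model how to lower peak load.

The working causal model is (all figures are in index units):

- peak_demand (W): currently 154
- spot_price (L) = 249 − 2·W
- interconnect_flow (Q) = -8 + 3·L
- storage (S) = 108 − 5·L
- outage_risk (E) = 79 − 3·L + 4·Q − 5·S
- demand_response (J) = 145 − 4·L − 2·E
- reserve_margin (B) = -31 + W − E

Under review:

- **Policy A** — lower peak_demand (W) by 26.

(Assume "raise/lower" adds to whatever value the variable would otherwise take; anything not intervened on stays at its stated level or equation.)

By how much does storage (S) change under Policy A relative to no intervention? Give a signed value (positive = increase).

-260

Baseline:
  W = 154
  L = 249 − 2·154 = -59
  S = 108 − 5·(-59) = 403
Policy A (W − 26):
  W = 154 − 26 = 128
  L = 249 − 2·128 = -7
  S = 108 − 5·(-7) = 143
Change in S: 143 − 403 = -260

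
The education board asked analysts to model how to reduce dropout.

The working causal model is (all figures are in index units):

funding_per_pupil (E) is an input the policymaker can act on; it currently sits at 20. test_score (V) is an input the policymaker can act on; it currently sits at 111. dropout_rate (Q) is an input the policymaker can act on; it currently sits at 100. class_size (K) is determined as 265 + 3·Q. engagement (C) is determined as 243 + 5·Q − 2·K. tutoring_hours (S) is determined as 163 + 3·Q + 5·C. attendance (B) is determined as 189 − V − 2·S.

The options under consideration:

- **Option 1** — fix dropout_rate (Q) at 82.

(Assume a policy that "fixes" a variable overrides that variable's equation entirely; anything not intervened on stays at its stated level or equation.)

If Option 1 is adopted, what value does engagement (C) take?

-369

Option 1 (Q := 82):
  Q = 82
  K = 265 + 3·82 = 511
  C = 243 + 5·82 − 2·511 = -369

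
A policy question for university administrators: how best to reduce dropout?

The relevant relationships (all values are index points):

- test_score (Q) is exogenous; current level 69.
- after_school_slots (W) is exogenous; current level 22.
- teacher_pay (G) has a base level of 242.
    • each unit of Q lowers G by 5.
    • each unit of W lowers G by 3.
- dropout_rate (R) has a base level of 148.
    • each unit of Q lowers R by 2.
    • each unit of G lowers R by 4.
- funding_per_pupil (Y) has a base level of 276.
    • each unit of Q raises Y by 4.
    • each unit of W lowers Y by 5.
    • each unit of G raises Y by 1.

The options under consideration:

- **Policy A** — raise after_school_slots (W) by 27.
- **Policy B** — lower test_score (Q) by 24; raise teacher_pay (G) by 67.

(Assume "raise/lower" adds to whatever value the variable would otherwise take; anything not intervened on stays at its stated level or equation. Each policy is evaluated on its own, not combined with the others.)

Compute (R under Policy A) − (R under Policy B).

1024

Policy A (W + 27):
  Q = 69
  W = 22 + 27 = 49
  G = 242 − 5·69 − 3·49 = -250
  R = 148 − 2·69 − 4·(-250) = 1010
Policy B (Q − 24, G + 67):
  Q = 69 − 24 = 45
  W = 22
  G = 242 − 5·45 − 3·22 (+67 from intervention) = 18
  R = 148 − 2·45 − 4·18 = -14
R: 1010 − (-14) = 1024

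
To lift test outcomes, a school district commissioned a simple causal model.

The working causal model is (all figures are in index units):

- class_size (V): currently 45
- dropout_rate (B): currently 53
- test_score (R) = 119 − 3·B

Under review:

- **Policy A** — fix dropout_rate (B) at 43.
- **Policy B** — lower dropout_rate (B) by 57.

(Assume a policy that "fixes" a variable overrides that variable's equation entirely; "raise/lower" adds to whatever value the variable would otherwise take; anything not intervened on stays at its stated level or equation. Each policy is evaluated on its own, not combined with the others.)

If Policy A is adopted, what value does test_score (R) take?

Policy A (B := 43):
  B = 43
  R = 119 − 3·43 = -10

-10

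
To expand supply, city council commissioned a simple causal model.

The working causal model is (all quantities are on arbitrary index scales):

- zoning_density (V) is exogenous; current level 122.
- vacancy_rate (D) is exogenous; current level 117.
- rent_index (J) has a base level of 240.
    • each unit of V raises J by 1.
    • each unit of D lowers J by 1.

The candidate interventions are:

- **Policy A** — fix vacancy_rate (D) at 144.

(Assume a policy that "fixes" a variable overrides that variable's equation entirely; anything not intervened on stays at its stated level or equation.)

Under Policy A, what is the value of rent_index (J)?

218

Policy A (D := 144):
  V = 122
  D = 144
  J = 240 + 122 − 144 = 218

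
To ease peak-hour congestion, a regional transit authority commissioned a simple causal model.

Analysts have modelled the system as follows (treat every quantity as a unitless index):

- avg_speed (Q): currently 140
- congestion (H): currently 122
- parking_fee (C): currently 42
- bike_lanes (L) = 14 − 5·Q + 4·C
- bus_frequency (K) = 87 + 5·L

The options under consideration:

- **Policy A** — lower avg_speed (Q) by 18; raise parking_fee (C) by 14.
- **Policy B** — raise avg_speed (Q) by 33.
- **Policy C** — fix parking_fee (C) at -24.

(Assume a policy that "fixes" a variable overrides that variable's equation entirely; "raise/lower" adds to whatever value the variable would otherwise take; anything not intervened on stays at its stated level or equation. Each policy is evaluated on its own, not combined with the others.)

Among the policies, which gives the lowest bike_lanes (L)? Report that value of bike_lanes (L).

-782

Policy A (Q − 18, C + 14):
  Q = 140 − 18 = 122
  C = 42 + 14 = 56
  L = 14 − 5·122 + 4·56 = -372
Policy B (Q + 33):
  Q = 140 + 33 = 173
  C = 42
  L = 14 − 5·173 + 4·42 = -683
Policy C (C := -24):
  Q = 140
  C = -24
  L = 14 − 5·140 + 4·(-24) = -782
Comparing — Policy A: L=-372, Policy B: L=-683, Policy C: L=-782. Lowest is -782 (Policy C).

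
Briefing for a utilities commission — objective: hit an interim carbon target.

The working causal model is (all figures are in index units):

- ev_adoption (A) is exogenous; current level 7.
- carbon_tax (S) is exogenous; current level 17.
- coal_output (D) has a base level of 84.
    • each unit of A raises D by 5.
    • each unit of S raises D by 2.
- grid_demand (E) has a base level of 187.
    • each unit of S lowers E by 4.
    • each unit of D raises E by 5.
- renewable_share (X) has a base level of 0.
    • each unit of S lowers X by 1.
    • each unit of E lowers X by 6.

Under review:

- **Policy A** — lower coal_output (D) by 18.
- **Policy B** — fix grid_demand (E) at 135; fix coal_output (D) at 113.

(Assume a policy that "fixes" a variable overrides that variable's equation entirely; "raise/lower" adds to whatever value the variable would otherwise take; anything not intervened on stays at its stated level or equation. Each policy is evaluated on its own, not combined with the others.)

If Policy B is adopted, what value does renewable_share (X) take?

Policy B (E := 135, D := 113):
  A = 7
  S = 17
  D = 113
  E = 135
  X = 0 − 17 − 6·135 = -827

-827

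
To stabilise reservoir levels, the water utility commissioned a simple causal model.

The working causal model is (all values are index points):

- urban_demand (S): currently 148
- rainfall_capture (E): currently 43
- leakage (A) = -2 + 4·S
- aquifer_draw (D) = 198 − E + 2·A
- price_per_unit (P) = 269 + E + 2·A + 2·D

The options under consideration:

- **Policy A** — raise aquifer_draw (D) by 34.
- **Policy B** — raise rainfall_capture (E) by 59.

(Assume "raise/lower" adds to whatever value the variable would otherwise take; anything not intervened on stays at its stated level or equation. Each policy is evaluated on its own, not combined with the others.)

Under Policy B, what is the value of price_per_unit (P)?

4103

Policy B (E + 59):
  S = 148
  E = 43 + 59 = 102
  A = -2 + 4·148 = 590
  D = 198 − 102 + 2·590 = 1276
  P = 269 + 102 + 2·590 + 2·1276 = 4103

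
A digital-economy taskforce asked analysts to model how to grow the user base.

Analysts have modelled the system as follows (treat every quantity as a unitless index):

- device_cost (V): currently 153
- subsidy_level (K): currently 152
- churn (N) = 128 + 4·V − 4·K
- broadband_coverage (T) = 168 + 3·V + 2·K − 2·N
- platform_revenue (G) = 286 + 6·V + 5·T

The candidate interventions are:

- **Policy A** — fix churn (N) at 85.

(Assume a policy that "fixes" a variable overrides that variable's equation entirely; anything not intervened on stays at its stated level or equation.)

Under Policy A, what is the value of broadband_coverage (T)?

761

Policy A (N := 85):
  V = 153
  K = 152
  N = 85
  T = 168 + 3·153 + 2·152 − 2·85 = 761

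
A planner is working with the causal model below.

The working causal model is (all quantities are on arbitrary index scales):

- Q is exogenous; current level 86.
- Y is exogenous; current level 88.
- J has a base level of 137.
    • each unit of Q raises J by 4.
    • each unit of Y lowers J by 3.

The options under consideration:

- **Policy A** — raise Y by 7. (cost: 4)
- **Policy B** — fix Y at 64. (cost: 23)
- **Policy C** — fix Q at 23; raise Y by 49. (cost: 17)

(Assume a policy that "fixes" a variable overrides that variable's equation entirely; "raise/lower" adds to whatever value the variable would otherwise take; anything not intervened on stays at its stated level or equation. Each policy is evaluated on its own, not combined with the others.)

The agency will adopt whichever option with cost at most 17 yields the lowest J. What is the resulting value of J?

Policy A (Y + 7):
  Q = 86
  Y = 88 + 7 = 95
  J = 137 + 4·86 − 3·95 = 196
Policy C (Q := 23, Y + 49):
  Q = 23
  Y = 88 + 49 = 137
  J = 137 + 4·23 − 3·137 = -182
Comparing — Policy A: J=196, Policy C: J=-182. Lowest is -182 (Policy C).

-182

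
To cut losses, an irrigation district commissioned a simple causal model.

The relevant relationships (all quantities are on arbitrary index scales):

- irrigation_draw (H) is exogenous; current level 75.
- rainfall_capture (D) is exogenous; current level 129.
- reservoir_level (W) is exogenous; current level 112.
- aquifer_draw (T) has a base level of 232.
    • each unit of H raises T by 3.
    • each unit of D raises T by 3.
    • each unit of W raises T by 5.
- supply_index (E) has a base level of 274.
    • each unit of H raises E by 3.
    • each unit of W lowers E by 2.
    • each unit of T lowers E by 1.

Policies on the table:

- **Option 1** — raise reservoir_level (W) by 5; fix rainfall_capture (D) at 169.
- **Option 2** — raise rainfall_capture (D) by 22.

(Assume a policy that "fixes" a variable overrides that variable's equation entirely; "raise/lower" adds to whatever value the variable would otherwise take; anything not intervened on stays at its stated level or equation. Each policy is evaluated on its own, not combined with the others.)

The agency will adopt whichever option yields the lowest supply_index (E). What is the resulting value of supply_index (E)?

-1284

Option 1 (W + 5, D := 169):
  H = 75
  D = 169
  W = 112 + 5 = 117
  T = 232 + 3·75 + 3·169 + 5·117 = 1549
  E = 274 + 3·75 − 2·117 − 1549 = -1284
Option 2 (D + 22):
  H = 75
  D = 129 + 22 = 151
  W = 112
  T = 232 + 3·75 + 3·151 + 5·112 = 1470
  E = 274 + 3·75 − 2·112 − 1470 = -1195
Comparing — Option 1: E=-1284, Option 2: E=-1195. Lowest is -1284 (Option 1).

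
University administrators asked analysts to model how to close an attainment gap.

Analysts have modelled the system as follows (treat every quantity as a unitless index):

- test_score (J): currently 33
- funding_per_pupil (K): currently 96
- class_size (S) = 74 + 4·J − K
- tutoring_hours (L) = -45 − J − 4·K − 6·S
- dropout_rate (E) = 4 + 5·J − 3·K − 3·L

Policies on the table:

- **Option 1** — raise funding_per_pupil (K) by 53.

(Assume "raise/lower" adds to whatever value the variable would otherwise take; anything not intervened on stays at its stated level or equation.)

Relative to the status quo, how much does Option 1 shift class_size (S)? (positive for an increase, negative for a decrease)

-53

Baseline:
  J = 33
  K = 96
  S = 74 + 4·33 − 96 = 110
Option 1 (K + 53):
  J = 33
  K = 96 + 53 = 149
  S = 74 + 4·33 − 149 = 57
Change in S: 57 − 110 = -53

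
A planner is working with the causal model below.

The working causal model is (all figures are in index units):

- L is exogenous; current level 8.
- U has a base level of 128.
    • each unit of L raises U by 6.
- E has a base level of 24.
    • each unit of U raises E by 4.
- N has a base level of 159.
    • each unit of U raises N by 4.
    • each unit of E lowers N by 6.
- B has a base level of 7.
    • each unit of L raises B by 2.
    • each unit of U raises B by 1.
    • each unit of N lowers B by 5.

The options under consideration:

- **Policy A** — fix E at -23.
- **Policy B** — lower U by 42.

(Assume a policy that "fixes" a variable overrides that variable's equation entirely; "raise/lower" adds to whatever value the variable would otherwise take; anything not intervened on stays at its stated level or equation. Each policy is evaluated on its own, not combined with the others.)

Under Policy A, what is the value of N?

Policy A (E := -23):
  L = 8
  U = 128 + 6·8 = 176
  E = -23
  N = 159 + 4·176 − 6·(-23) = 1001

1001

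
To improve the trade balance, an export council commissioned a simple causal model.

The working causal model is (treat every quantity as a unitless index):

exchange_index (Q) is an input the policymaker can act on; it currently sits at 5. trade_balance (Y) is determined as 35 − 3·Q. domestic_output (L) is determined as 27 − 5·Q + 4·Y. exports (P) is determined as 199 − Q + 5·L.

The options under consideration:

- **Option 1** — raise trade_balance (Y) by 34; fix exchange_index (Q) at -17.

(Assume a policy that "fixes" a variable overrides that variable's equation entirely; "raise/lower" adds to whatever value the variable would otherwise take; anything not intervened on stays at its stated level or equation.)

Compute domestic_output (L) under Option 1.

Option 1 (Y + 34, Q := -17):
  Q = -17
  Y = 35 − 3·(-17) (+34 from intervention) = 120
  L = 27 − 5·(-17) + 4·120 = 592

592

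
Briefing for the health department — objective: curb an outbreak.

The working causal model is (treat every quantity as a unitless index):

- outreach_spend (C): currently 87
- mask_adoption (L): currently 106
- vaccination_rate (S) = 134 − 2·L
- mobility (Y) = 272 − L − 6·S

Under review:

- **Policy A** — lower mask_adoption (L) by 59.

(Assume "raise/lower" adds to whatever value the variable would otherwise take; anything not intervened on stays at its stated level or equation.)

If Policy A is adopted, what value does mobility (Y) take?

-15

Policy A (L − 59):
  L = 106 − 59 = 47
  S = 134 − 2·47 = 40
  Y = 272 − 47 − 6·40 = -15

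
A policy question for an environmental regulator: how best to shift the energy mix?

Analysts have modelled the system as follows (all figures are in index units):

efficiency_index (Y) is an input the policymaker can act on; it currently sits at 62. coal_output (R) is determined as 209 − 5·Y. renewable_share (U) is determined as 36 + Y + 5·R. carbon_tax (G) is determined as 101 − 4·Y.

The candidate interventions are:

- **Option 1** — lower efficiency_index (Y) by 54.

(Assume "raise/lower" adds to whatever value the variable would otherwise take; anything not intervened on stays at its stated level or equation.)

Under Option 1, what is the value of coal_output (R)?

Option 1 (Y − 54):
  Y = 62 − 54 = 8
  R = 209 − 5·8 = 169

169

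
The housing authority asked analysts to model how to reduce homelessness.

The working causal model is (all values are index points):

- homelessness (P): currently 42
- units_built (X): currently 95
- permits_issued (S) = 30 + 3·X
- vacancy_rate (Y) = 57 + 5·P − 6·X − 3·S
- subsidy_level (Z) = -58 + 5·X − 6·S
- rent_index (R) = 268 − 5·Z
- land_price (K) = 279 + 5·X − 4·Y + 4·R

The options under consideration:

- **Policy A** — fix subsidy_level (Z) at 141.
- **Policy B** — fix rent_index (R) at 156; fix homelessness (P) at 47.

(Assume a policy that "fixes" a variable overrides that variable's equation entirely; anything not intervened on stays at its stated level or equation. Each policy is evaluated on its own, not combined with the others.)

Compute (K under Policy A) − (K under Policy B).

Policy A (Z := 141):
  P = 42
  X = 95
  S = 30 + 3·95 = 315
  Y = 57 + 5·42 − 6·95 − 3·315 = -1248
  Z = 141
  R = 268 − 5·141 = -437
  K = 279 + 5·95 − 4·(-1248) + 4·(-437) = 3998
Policy B (R := 156, P := 47):
  P = 47
  X = 95
  S = 30 + 3·95 = 315
  Y = 57 + 5·47 − 6·95 − 3·315 = -1223
  Z = -58 + 5·95 − 6·315 = -1473
  R = 156
  K = 279 + 5·95 − 4·(-1223) + 4·156 = 6270
K: 3998 − 6270 = -2272

-2272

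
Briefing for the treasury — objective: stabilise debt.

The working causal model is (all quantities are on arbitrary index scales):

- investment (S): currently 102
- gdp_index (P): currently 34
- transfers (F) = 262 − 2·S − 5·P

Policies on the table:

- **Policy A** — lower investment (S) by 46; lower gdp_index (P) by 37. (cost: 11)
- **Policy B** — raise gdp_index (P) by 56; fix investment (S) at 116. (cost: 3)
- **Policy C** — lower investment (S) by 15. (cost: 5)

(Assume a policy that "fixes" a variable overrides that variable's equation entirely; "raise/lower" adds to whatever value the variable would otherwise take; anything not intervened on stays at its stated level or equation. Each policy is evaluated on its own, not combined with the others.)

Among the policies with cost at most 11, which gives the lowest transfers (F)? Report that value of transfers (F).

-420

Policy A (S − 46, P − 37):
  S = 102 − 46 = 56
  P = 34 − 37 = -3
  F = 262 − 2·56 − 5·(-3) = 165
Policy B (P + 56, S := 116):
  S = 116
  P = 34 + 56 = 90
  F = 262 − 2·116 − 5·90 = -420
Policy C (S − 15):
  S = 102 − 15 = 87
  P = 34
  F = 262 − 2·87 − 5·34 = -82
Comparing — Policy A: F=165, Policy B: F=-420, Policy C: F=-82. Lowest is -420 (Policy B).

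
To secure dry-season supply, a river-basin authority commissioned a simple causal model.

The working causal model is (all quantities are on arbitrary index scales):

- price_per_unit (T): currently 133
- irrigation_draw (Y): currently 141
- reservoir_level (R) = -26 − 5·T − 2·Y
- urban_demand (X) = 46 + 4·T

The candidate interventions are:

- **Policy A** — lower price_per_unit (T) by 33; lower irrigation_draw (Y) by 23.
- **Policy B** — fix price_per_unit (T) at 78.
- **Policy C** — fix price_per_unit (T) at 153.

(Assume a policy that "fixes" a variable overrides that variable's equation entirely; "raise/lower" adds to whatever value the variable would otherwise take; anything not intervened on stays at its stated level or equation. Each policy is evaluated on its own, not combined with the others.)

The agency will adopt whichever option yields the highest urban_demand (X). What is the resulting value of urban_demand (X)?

658

Policy A (T − 33, Y − 23):
  T = 133 − 33 = 100
  X = 46 + 4·100 = 446
Policy B (T := 78):
  T = 78
  X = 46 + 4·78 = 358
Policy C (T := 153):
  T = 153
  X = 46 + 4·153 = 658
Comparing — Policy A: X=446, Policy B: X=358, Policy C: X=658. Highest is 658 (Policy C).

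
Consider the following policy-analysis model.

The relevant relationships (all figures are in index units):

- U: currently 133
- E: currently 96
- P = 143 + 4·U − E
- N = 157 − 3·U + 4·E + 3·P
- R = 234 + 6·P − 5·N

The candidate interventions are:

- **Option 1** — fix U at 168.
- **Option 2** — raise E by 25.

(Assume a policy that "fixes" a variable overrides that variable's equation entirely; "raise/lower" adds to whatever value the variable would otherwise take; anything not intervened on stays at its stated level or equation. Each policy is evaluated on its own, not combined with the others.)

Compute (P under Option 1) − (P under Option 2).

165

Option 1 (U := 168):
  U = 168
  E = 96
  P = 143 + 4·168 − 96 = 719
Option 2 (E + 25):
  U = 133
  E = 96 + 25 = 121
  P = 143 + 4·133 − 121 = 554
P: 719 − 554 = 165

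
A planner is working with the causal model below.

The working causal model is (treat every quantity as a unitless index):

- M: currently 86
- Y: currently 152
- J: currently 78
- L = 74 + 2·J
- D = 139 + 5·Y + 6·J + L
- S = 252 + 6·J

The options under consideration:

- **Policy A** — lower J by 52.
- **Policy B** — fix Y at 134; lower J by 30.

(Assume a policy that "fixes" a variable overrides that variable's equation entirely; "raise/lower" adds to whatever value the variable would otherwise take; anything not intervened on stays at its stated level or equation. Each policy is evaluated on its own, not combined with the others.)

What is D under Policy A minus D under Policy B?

Policy A (J − 52):
  Y = 152
  J = 78 − 52 = 26
  L = 74 + 2·26 = 126
  D = 139 + 5·152 + 6·26 + 126 = 1181
Policy B (Y := 134, J − 30):
  Y = 134
  J = 78 − 30 = 48
  L = 74 + 2·48 = 170
  D = 139 + 5·134 + 6·48 + 170 = 1267
D: 1181 − 1267 = -86

-86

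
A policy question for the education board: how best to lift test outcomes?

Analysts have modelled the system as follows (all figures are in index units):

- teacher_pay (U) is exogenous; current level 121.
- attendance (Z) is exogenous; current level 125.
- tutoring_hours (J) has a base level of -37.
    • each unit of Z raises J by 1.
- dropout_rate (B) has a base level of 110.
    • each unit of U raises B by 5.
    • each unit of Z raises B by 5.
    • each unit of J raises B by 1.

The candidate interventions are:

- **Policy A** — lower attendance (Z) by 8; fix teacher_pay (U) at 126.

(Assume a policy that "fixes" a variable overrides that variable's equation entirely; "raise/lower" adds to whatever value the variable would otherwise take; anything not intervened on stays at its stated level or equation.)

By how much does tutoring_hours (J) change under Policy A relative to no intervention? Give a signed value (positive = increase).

-8

Baseline:
  Z = 125
  J = -37 + 125 = 88
Policy A (Z − 8, U := 126):
  Z = 125 − 8 = 117
  J = -37 + 117 = 80
Change in J: 80 − 88 = -8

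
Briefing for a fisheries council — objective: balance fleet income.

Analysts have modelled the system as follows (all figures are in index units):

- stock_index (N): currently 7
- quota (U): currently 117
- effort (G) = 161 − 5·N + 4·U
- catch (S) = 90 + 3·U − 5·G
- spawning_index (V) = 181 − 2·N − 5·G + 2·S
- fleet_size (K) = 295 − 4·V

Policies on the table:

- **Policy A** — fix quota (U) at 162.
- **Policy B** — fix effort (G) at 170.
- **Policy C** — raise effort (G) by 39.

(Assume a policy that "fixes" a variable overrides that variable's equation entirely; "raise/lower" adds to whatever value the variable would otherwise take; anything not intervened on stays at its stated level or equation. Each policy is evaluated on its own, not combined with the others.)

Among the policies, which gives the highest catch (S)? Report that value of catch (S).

Policy A (U := 162):
  N = 7
  U = 162
  G = 161 − 5·7 + 4·162 = 774
  S = 90 + 3·162 − 5·774 = -3294
Policy B (G := 170):
  N = 7
  U = 117
  G = 170
  S = 90 + 3·117 − 5·170 = -409
Policy C (G + 39):
  N = 7
  U = 117
  G = 161 − 5·7 + 4·117 (+39 from intervention) = 633
  S = 90 + 3·117 − 5·633 = -2724
Comparing — Policy A: S=-3294, Policy B: S=-409, Policy C: S=-2724. Highest is -409 (Policy B).

-409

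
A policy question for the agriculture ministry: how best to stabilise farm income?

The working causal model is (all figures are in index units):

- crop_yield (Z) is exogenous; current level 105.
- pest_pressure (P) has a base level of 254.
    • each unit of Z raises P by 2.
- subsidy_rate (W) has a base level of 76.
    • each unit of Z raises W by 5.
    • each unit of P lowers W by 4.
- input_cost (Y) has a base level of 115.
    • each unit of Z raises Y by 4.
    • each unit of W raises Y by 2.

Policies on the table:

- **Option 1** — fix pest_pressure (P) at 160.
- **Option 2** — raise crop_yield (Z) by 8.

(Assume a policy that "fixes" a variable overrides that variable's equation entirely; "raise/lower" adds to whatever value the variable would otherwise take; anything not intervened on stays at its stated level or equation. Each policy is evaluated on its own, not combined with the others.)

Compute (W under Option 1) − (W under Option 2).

Option 1 (P := 160):
  Z = 105
  P = 160
  W = 76 + 5·105 − 4·160 = -39
Option 2 (Z + 8):
  Z = 105 + 8 = 113
  P = 254 + 2·113 = 480
  W = 76 + 5·113 − 4·480 = -1279
W: -39 − (-1279) = 1240

1240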